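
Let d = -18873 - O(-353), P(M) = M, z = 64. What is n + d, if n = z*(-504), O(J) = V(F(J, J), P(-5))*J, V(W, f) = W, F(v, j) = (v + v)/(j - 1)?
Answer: -8925224/177 ≈ -50425.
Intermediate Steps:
F(v, j) = 2*v/(-1 + j) (F(v, j) = (2*v)/(-1 + j) = 2*v/(-1 + j))
O(J) = 2*J**2/(-1 + J) (O(J) = (2*J/(-1 + J))*J = 2*J**2/(-1 + J))
n = -32256 (n = 64*(-504) = -32256)
d = -3215912/177 (d = -18873 - 2*(-353)**2/(-1 - 353) = -18873 - 2*124609/(-354) = -18873 - 2*124609*(-1)/354 = -18873 - 1*(-124609/177) = -18873 + 124609/177 = -3215912/177 ≈ -18169.)
n + d = -32256 - 3215912/177 = -8925224/177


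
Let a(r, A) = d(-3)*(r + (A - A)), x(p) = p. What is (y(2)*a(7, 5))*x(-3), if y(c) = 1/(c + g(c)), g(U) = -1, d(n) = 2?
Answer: -42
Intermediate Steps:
a(r, A) = 2*r (a(r, A) = 2*(r + (A - A)) = 2*(r + 0) = 2*r)
y(c) = 1/(-1 + c) (y(c) = 1/(c - 1) = 1/(-1 + c))
(y(2)*a(7, 5))*x(-3) = ((2*7)/(-1 + 2))*(-3) = (14/1)*(-3) = (1*14)*(-3) = 14*(-3) = -42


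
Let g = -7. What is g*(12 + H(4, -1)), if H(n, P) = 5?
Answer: -119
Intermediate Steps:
g*(12 + H(4, -1)) = -7*(12 + 5) = -7*17 = -119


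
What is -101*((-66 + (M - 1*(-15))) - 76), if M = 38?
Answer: 8989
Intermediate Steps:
-101*((-66 + (M - 1*(-15))) - 76) = -101*((-66 + (38 - 1*(-15))) - 76) = -101*((-66 + (38 + 15)) - 76) = -101*((-66 + 53) - 76) = -101*(-13 - 76) = -101*(-89) = 8989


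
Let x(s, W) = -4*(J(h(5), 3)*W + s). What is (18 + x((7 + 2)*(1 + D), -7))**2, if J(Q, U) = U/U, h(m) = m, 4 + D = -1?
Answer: 36100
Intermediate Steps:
D = -5 (D = -4 - 1 = -5)
J(Q, U) = 1
x(s, W) = -4*W - 4*s (x(s, W) = -4*(1*W + s) = -4*(W + s) = -4*W - 4*s)
(18 + x((7 + 2)*(1 + D), -7))**2 = (18 + (-4*(-7) - 4*(7 + 2)*(1 - 5)))**2 = (18 + (28 - 36*(-4)))**2 = (18 + (28 - 4*(-36)))**2 = (18 + (28 + 144))**2 = (18 + 172)**2 = 190**2 = 36100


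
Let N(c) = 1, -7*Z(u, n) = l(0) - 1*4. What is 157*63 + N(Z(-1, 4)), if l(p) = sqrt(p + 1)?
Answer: 9892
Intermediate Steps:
l(p) = sqrt(1 + p)
Z(u, n) = 3/7 (Z(u, n) = -(sqrt(1 + 0) - 1*4)/7 = -(sqrt(1) - 4)/7 = -(1 - 4)/7 = -1/7*(-3) = 3/7)
157*63 + N(Z(-1, 4)) = 157*63 + 1 = 9891 + 1 = 9892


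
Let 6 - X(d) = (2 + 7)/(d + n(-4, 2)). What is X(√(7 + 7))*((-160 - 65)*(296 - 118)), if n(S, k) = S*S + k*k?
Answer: -42773400/193 - 180225*√14/193 ≈ -2.2512e+5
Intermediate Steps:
n(S, k) = S² + k²
X(d) = 6 - 9/(20 + d) (X(d) = 6 - (2 + 7)/(d + ((-4)² + 2²)) = 6 - 9/(d + (16 + 4)) = 6 - 9/(d + 20) = 6 - 9/(20 + d))
X(√(7 + 7))*((-160 - 65)*(296 - 118)) = (3*(37 + 2*√(7 + 7))/(20 + √(7 + 7)))*((-160 - 65)*(296 - 118)) = (3*(37 + 2*√14)/(20 + √14))*(-225*178) = (3*(37 + 2*√14)/(20 + √14))*(-40050) = -120150*(37 + 2*√14)/(20 + √14)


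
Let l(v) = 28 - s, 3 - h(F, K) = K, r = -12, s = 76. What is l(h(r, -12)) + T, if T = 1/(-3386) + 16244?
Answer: 54839655/3386 ≈ 16196.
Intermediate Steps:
h(F, K) = 3 - K
l(v) = -48 (l(v) = 28 - 1*76 = 28 - 76 = -48)
T = 55002183/3386 (T = -1/3386 + 16244 = 55002183/3386 ≈ 16244.)
l(h(r, -12)) + T = -48 + 55002183/3386 = 54839655/3386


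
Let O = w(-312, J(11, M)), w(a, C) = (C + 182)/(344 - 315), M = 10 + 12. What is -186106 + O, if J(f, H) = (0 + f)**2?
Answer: -5396771/29 ≈ -1.8610e+5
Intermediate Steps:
M = 22
J(f, H) = f**2
w(a, C) = 182/29 + C/29 (w(a, C) = (182 + C)/29 = (182 + C)*(1/29) = 182/29 + C/29)
O = 303/29 (O = 182/29 + (1/29)*11**2 = 182/29 + (1/29)*121 = 182/29 + 121/29 = 303/29 ≈ 10.448)
-186106 + O = -186106 + 303/29 = -5396771/29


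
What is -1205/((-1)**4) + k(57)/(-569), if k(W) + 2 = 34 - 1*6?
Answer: -685671/569 ≈ -1205.0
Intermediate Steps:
k(W) = 26 (k(W) = -2 + (34 - 1*6) = -2 + (34 - 6) = -2 + 28 = 26)
-1205/((-1)**4) + k(57)/(-569) = -1205/((-1)**4) + 26/(-569) = -1205/1 + 26*(-1/569) = -1205*1 - 26/569 = -1205 - 26/569 = -685671/569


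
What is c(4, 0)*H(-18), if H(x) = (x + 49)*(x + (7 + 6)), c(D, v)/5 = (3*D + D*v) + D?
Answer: -12400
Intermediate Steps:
c(D, v) = 20*D + 5*D*v (c(D, v) = 5*((3*D + D*v) + D) = 5*(4*D + D*v) = 20*D + 5*D*v)
H(x) = (13 + x)*(49 + x) (H(x) = (49 + x)*(x + 13) = (49 + x)*(13 + x) = (13 + x)*(49 + x))
c(4, 0)*H(-18) = (5*4*(4 + 0))*(637 + (-18)² + 62*(-18)) = (5*4*4)*(637 + 324 - 1116) = 80*(-155) = -12400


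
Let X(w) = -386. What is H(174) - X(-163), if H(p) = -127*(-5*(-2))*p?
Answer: -220594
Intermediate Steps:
H(p) = -1270*p
H(174) - X(-163) = -1270*174 - 1*(-386) = -220980 + 386 = -220594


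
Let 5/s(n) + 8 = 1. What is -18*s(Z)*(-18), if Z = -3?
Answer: -1620/7 ≈ -231.43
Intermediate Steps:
s(n) = -5/7 (s(n) = 5/(-8 + 1) = 5/(-7) = 5*(-⅐) = -5/7)
-18*s(Z)*(-18) = -18*(-5/7)*(-18) = (90/7)*(-18) = -1620/7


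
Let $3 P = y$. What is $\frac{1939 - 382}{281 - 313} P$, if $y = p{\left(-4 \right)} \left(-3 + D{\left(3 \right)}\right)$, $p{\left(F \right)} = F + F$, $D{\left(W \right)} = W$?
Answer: $0$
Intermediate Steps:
$p{\left(F \right)} = 2 F$
$y = 0$ ($y = 2 \left(-4\right) \left(-3 + 3\right) = \left(-8\right) 0 = 0$)
$P = 0$ ($P = \frac{1}{3} \cdot 0 = 0$)
$\frac{1939 - 382}{281 - 313} P = \frac{1939 - 382}{281 - 313} \cdot 0 = \frac{1557}{-32} \cdot 0 = 1557 \left(- \frac{1}{32}\right) 0 = \left(- \frac{1557}{32}\right) 0 = 0$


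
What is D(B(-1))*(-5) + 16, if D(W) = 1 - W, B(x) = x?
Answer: 6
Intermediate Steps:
D(B(-1))*(-5) + 16 = (1 - 1*(-1))*(-5) + 16 = (1 + 1)*(-5) + 16 = 2*(-5) + 16 = -10 + 16 = 6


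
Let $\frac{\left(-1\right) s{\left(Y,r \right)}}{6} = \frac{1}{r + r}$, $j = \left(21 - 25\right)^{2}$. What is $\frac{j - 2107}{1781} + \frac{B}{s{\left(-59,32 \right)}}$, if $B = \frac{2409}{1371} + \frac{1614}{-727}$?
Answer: $\frac{6682203217}{1775152977} \approx 3.7643$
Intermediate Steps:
$j = 16$ ($j = \left(-4\right)^{2} = 16$)
$s{\left(Y,r \right)} = - \frac{3}{r}$ ($s{\left(Y,r \right)} = - \frac{6}{r + r} = - \frac{6}{2 r} = - 6 \frac{1}{2 r} = - \frac{3}{r}$)
$B = - \frac{153817}{332239}$ ($B = 2409 \cdot \frac{1}{1371} + 1614 \left(- \frac{1}{727}\right) = \frac{803}{457} - \frac{1614}{727} = - \frac{153817}{332239} \approx -0.46297$)
$\frac{j - 2107}{1781} + \frac{B}{s{\left(-59,32 \right)}} = \frac{16 - 2107}{1781} - \frac{153817}{332239 \left(- \frac{3}{32}\right)} = \left(-2091\right) \frac{1}{1781} - \frac{153817}{332239 \left(\left(-3\right) \frac{1}{32}\right)} = - \frac{2091}{1781} - \frac{153817}{332239 \left(- \frac{3}{32}\right)} = - \frac{2091}{1781} - - \frac{4922144}{996717} = - \frac{2091}{1781} + \frac{4922144}{996717} = \frac{6682203217}{1775152977}$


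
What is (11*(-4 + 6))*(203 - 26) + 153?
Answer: 4047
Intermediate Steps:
(11*(-4 + 6))*(203 - 26) + 153 = (11*2)*177 + 153 = 22*177 + 153 = 3894 + 153 = 4047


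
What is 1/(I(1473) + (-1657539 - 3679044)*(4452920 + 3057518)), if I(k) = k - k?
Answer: -1/40080075753354 ≈ -2.4950e-14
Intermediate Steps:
I(k) = 0
1/(I(1473) + (-1657539 - 3679044)*(4452920 + 3057518)) = 1/(0 + (-1657539 - 3679044)*(4452920 + 3057518)) = 1/(0 - 5336583*7510438) = 1/(0 - 40080075753354) = 1/(-40080075753354) = -1/40080075753354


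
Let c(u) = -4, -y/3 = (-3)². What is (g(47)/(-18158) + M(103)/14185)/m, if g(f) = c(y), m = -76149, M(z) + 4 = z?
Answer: -927191/9806895796635 ≈ -9.4545e-8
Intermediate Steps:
y = -27 (y = -3*(-3)² = -3*9 = -27)
M(z) = -4 + z
g(f) = -4
(g(47)/(-18158) + M(103)/14185)/m = (-4/(-18158) + (-4 + 103)/14185)/(-76149) = (-4*(-1/18158) + 99*(1/14185))*(-1/76149) = (2/9079 + 99/14185)*(-1/76149) = (927191/128785615)*(-1/76149) = -927191/9806895796635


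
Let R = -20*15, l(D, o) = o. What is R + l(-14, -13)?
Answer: -313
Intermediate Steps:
R = -300
R + l(-14, -13) = -300 - 13 = -313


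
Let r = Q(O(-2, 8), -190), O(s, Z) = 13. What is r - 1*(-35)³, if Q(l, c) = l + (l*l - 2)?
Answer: 43055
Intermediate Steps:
Q(l, c) = -2 + l + l² (Q(l, c) = l + (l² - 2) = l + (-2 + l²) = -2 + l + l²)
r = 180 (r = -2 + 13 + 13² = -2 + 13 + 169 = 180)
r - 1*(-35)³ = 180 - 1*(-35)³ = 180 - 1*(-42875) = 180 + 42875 = 43055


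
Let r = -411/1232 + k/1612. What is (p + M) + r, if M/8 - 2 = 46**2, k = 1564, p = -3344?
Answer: 6752661679/496496 ≈ 13601.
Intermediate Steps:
M = 16944 (M = 16 + 8*46**2 = 16 + 8*2116 = 16 + 16928 = 16944)
r = 316079/496496 (r = -411/1232 + 1564/1612 = -411*1/1232 + 1564*(1/1612) = -411/1232 + 391/403 = 316079/496496 ≈ 0.63662)
(p + M) + r = (-3344 + 16944) + 316079/496496 = 13600 + 316079/496496 = 6752661679/496496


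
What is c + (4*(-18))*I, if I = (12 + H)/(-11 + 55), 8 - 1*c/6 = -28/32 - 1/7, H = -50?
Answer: 35817/308 ≈ 116.29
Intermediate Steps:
c = 1515/28 (c = 48 - 6*(-28/32 - 1/7) = 48 - 6*(-28*1/32 - 1*⅐) = 48 - 6*(-7/8 - ⅐) = 48 - 6*(-57/56) = 48 + 171/28 = 1515/28 ≈ 54.107)
I = -19/22 (I = (12 - 50)/(-11 + 55) = -38/44 = -38*1/44 = -19/22 ≈ -0.86364)
c + (4*(-18))*I = 1515/28 + (4*(-18))*(-19/22) = 1515/28 - 72*(-19/22) = 1515/28 + 684/11 = 35817/308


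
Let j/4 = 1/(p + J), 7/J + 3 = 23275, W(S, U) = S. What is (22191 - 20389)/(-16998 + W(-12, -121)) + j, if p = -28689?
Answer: -602344724741/5678366660505 ≈ -0.10608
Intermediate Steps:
J = 7/23272 (J = 7/(-3 + 23275) = 7/23272 ≈ 0.00030079)
j = -93088/667650401 (j = 4/(-28689 + 7/23272) = 4/(-667650401/23272) = 4*(-23272/667650401) = -93088/667650401 ≈ -0.00013943)
(22191 - 20389)/(-16998 + W(-12, -121)) + j = (22191 - 20389)/(-16998 - 12) - 93088/667650401 = 1802/(-17010) - 93088/667650401 = 1802*(-1/17010) - 93088/667650401 = -901/8505 - 93088/667650401 = -602344724741/5678366660505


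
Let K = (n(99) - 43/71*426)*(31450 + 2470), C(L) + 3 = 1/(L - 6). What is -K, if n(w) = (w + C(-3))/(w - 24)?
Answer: 1175579008/135 ≈ 8.7080e+6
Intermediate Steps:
C(L) = -3 + 1/(-6 + L) (C(L) = -3 + 1/(L - 6) = -3 + 1/(-6 + L))
n(w) = (-28/9 + w)/(-24 + w) (n(w) = (w + (19 - 3*(-3))/(-6 - 3))/(w - 24) = (w + (19 + 9)/(-9))/(-24 + w) = (w - ⅑*28)/(-24 + w) = (w - 28/9)/(-24 + w) = (-28/9 + w)/(-24 + w))
K = -1175579008/135 (K = ((-28/9 + 99)/(-24 + 99) - 43/71*426)*(31450 + 2470) = ((863/9)/75 - 43*1/71*426)*33920 = ((1/75)*(863/9) - 43/71*426)*33920 = (863/675 - 258)*33920 = -173287/675*33920 = -1175579008/135 ≈ -8.7080e+6)
-K = -1*(-1175579008/135) = 1175579008/135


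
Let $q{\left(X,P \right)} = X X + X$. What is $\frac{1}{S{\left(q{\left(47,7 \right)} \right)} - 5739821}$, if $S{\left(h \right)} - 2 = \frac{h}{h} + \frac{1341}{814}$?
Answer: $- \frac{814}{4672210511} \approx -1.7422 \cdot 10^{-7}$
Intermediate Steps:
$q{\left(X,P \right)} = X + X^{2}$ ($q{\left(X,P \right)} = X^{2} + X = X + X^{2}$)
$S{\left(h \right)} = \frac{3783}{814}$ ($S{\left(h \right)} = 2 + \left(\frac{h}{h} + \frac{1341}{814}\right) = 2 + \left(1 + 1341 \cdot \frac{1}{814}\right) = 2 + \left(1 + \frac{1341}{814}\right) = 2 + \frac{2155}{814} = \frac{3783}{814}$)
$\frac{1}{S{\left(q{\left(47,7 \right)} \right)} - 5739821} = \frac{1}{\frac{3783}{814} - 5739821} = \frac{1}{- \frac{4672210511}{814}} = - \frac{814}{4672210511}$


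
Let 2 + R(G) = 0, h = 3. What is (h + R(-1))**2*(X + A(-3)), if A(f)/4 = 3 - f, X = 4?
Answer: 28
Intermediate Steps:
A(f) = 12 - 4*f (A(f) = 4*(3 - f) = 12 - 4*f)
R(G) = -2 (R(G) = -2 + 0 = -2)
(h + R(-1))**2*(X + A(-3)) = (3 - 2)**2*(4 + (12 - 4*(-3))) = 1**2*(4 + (12 + 12)) = 1*(4 + 24) = 1*28 = 28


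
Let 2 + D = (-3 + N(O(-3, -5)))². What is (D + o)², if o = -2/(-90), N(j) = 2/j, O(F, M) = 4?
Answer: 591361/32400 ≈ 18.252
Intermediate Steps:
o = 1/45 (o = -2*(-1/90) = 1/45 ≈ 0.022222)
D = 17/4 (D = -2 + (-3 + 2/4)² = -2 + (-3 + 2*(¼))² = -2 + (-3 + ½)² = -2 + (-5/2)² = -2 + 25/4 = 17/4 ≈ 4.2500)
(D + o)² = (17/4 + 1/45)² = (769/180)² = 591361/32400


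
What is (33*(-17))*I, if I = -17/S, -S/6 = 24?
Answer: -3179/48 ≈ -66.229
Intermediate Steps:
S = -144 (S = -6*24 = -144)
I = 17/144 (I = -17/(-144) = -17*(-1/144) = 17/144 ≈ 0.11806)
(33*(-17))*I = (33*(-17))*(17/144) = -561*17/144 = -3179/48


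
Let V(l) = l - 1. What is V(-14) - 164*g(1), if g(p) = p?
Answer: -179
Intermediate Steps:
V(l) = -1 + l
V(-14) - 164*g(1) = (-1 - 14) - 164*1 = -15 - 164 = -179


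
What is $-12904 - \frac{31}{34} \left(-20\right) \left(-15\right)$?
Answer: $- \frac{224018}{17} \approx -13178.0$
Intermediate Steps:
$-12904 - \frac{31}{34} \left(-20\right) \left(-15\right) = -12904 - \left(- \frac{310}{17}\right) \left(-15\right) = -12904 - \frac{4650}{17} = - \frac{224018}{17}$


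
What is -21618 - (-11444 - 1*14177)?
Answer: 4003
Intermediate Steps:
-21618 - (-11444 - 1*14177) = -21618 - (-11444 - 14177) = -21618 - 1*(-25621) = -21618 + 25621 = 4003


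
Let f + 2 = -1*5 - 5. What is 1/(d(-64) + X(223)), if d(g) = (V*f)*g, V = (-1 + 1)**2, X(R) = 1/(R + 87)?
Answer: 310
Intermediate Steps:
X(R) = 1/(87 + R)
V = 0 (V = 0**2 = 0)
f = -12 (f = -2 + (-1*5 - 5) = -2 + (-5 - 5) = -2 - 10 = -12)
d(g) = 0 (d(g) = (0*(-12))*g = 0*g = 0)
1/(d(-64) + X(223)) = 1/(0 + 1/(87 + 223)) = 1/(0 + 1/310) = 1/(1/310) = 310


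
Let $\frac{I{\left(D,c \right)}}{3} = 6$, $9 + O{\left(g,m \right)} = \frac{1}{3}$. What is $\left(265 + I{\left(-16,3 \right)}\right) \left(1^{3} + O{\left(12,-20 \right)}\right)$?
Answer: $- \frac{6509}{3} \approx -2169.7$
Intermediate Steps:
$O{\left(g,m \right)} = - \frac{26}{3}$ ($O{\left(g,m \right)} = -9 + \frac{1}{3} = - \frac{26}{3}$)
$I{\left(D,c \right)} = 18$ ($I{\left(D,c \right)} = 3 \cdot 6 = 18$)
$\left(265 + I{\left(-16,3 \right)}\right) \left(1^{3} + O{\left(12,-20 \right)}\right) = \left(265 + 18\right) \left(1^{3} - \frac{26}{3}\right) = 283 \left(1 - \frac{26}{3}\right) = 283 \left(- \frac{23}{3}\right) = - \frac{6509}{3}$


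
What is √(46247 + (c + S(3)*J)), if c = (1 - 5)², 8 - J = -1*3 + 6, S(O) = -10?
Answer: √46213 ≈ 214.97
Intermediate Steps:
J = 5 (J = 8 - (-1*3 + 6) = 8 - (-3 + 6) = 8 - 1*3 = 8 - 3 = 5)
c = 16 (c = (-4)² = 16)
√(46247 + (c + S(3)*J)) = √(46247 + (16 - 10*5)) = √(46247 + (16 - 50)) = √(46247 - 34) = √46213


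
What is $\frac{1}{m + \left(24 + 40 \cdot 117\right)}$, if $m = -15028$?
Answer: $- \frac{1}{10324} \approx -9.6862 \cdot 10^{-5}$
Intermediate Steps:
$\frac{1}{m + \left(24 + 40 \cdot 117\right)} = \frac{1}{-15028 + \left(24 + 40 \cdot 117\right)} = \frac{1}{-15028 + \left(24 + 4680\right)} = \frac{1}{-15028 + 4704} = \frac{1}{-10324} = - \frac{1}{10324}$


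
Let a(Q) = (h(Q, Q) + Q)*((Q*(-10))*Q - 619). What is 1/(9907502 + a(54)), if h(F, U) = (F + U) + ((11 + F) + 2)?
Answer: 1/3088111 ≈ 3.2382e-7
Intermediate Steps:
h(F, U) = 13 + U + 2*F (h(F, U) = (F + U) + (13 + F) = 13 + U + 2*F)
a(Q) = (-619 - 10*Q²)*(13 + 4*Q) (a(Q) = ((13 + Q + 2*Q) + Q)*((Q*(-10))*Q - 619) = ((13 + 3*Q) + Q)*((-10*Q)*Q - 619) = (13 + 4*Q)*(-10*Q² - 619) = (13 + 4*Q)*(-619 - 10*Q²) = (-619 - 10*Q²)*(13 + 4*Q))
1/(9907502 + a(54)) = 1/(9907502 + (-8047 - 2476*54 - 130*54² - 40*54³)) = 1/(9907502 + (-8047 - 133704 - 130*2916 - 40*157464)) = 1/(9907502 + (-8047 - 133704 - 379080 - 6298560)) = 1/(9907502 - 6819391) = 1/3088111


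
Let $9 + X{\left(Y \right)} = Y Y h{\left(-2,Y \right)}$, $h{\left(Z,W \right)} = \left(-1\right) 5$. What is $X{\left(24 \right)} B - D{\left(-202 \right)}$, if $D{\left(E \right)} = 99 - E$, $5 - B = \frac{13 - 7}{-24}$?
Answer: $- \frac{61873}{4} \approx -15468.0$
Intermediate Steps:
$h{\left(Z,W \right)} = -5$
$X{\left(Y \right)} = -9 - 5 Y^{2}$ ($X{\left(Y \right)} = -9 + Y Y \left(-5\right) = -9 + Y^{2} \left(-5\right) = -9 - 5 Y^{2}$)
$B = \frac{21}{4}$ ($B = 5 - \frac{13 - 7}{-24} = 5 - \left(13 - 7\right) \left(- \frac{1}{24}\right) = 5 - 6 \left(- \frac{1}{24}\right) = 5 - - \frac{1}{4} = 5 + \frac{1}{4} = \frac{21}{4} \approx 5.25$)
$X{\left(24 \right)} B - D{\left(-202 \right)} = \left(-9 - 5 \cdot 24^{2}\right) \frac{21}{4} - \left(99 - -202\right) = \left(-9 - 2880\right) \frac{21}{4} - \left(99 + 202\right) = \left(-9 - 2880\right) \frac{21}{4} - 301 = \left(-2889\right) \frac{21}{4} - 301 = - \frac{60669}{4} - 301 = - \frac{61873}{4}$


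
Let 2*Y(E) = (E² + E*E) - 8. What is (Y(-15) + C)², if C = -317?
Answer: 9216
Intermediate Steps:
Y(E) = -4 + E² (Y(E) = ((E² + E*E) - 8)/2 = ((E² + E²) - 8)/2 = (2*E² - 8)/2 = (-8 + 2*E²)/2 = -4 + E²)
(Y(-15) + C)² = ((-4 + (-15)²) - 317)² = ((-4 + 225) - 317)² = (221 - 317)² = (-96)² = 9216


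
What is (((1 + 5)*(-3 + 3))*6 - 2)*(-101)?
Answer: 202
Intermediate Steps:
(((1 + 5)*(-3 + 3))*6 - 2)*(-101) = ((6*0)*6 - 2)*(-101) = (0*6 - 2)*(-101) = (0 - 2)*(-101) = -2*(-101) = 202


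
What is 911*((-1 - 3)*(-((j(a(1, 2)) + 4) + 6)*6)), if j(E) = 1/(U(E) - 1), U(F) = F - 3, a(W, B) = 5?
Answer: 240504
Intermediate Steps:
U(F) = -3 + F
j(E) = 1/(-4 + E) (j(E) = 1/((-3 + E) - 1) = 1/(-4 + E))
911*((-1 - 3)*(-((j(a(1, 2)) + 4) + 6)*6)) = 911*((-1 - 3)*(-((1/(-4 + 5) + 4) + 6)*6)) = 911*(-4*(-((1/1 + 4) + 6))*6) = 911*(-4*(-((1 + 4) + 6))*6) = 911*(-4*(-(5 + 6))*6) = 911*(-4*(-1*11)*6) = 911*(-(-44)*6) = 911*(-4*(-66)) = 911*264 = 240504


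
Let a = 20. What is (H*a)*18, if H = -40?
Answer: -14400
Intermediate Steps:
(H*a)*18 = -40*20*18 = -800*18 = -14400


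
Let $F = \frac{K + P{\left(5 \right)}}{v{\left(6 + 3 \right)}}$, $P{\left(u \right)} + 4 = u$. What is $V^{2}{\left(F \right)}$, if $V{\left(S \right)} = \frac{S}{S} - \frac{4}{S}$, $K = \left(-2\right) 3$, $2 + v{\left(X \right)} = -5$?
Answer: $\frac{529}{25} \approx 21.16$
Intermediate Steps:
$v{\left(X \right)} = -7$ ($v{\left(X \right)} = -2 - 5 = -7$)
$P{\left(u \right)} = -4 + u$
$K = -6$
$F = \frac{5}{7}$ ($F = \frac{-6 + \left(-4 + 5\right)}{-7} = \left(-6 + 1\right) \left(- \frac{1}{7}\right) = \left(-5\right) \left(- \frac{1}{7}\right) = \frac{5}{7} \approx 0.71429$)
$V{\left(S \right)} = 1 - \frac{4}{S}$
$V^{2}{\left(F \right)} = \left(\frac{-4 + \frac{5}{7}}{\frac{5}{7}}\right)^{2} = \left(\frac{7}{5} \left(- \frac{23}{7}\right)\right)^{2} = \left(- \frac{23}{5}\right)^{2} = \frac{529}{25}$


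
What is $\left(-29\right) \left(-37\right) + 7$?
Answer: $1080$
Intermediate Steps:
$\left(-29\right) \left(-37\right) + 7 = 1073 + 7 = 1080$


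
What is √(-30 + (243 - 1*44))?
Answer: 13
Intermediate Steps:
√(-30 + (243 - 1*44)) = √(-30 + (243 - 44)) = √(-30 + 199) = √169 = 13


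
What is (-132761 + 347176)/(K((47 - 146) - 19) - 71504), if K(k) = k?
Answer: -214415/71622 ≈ -2.9937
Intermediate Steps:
(-132761 + 347176)/(K((47 - 146) - 19) - 71504) = (-132761 + 347176)/(((47 - 146) - 19) - 71504) = 214415/((-99 - 19) - 71504) = 214415/(-118 - 71504) = 214415/(-71622) = 214415*(-1/71622) = -214415/71622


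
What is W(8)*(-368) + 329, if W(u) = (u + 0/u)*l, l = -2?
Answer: 6217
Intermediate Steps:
W(u) = -2*u (W(u) = (u + 0/u)*(-2) = (u + 0)*(-2) = u*(-2) = -2*u)
W(8)*(-368) + 329 = -2*8*(-368) + 329 = -16*(-368) + 329 = 5888 + 329 = 6217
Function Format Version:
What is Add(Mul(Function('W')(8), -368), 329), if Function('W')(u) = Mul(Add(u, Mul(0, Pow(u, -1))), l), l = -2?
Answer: 6217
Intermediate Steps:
Function('W')(u) = Mul(-2, u) (Function('W')(u) = Mul(Add(u, Mul(0, Pow(u, -1))), -2) = Mul(Add(u, 0), -2) = Mul(u, -2) = Mul(-2, u))
Add(Mul(Function('W')(8), -368), 329) = Add(Mul(Mul(-2, 8), -368), 329) = Add(Mul(-16, -368), 329) = Add(5888, 329) = 6217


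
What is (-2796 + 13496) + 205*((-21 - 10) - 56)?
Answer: -7135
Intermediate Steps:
(-2796 + 13496) + 205*((-21 - 10) - 56) = 10700 + 205*(-31 - 56) = 10700 + 205*(-87) = 10700 - 17835 = -7135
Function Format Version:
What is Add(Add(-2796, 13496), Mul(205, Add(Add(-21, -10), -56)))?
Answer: -7135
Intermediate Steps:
Add(Add(-2796, 13496), Mul(205, Add(Add(-21, -10), -56))) = Add(10700, Mul(205, Add(-31, -56))) = Add(10700, Mul(205, -87)) = Add(10700, -17835) = -7135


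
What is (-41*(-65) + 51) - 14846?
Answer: -12130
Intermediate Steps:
(-41*(-65) + 51) - 14846 = (2665 + 51) - 14846 = 2716 - 14846 = -12130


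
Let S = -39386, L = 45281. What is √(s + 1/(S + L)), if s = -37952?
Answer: I*√146541210545/1965 ≈ 194.81*I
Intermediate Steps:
√(s + 1/(S + L)) = √(-37952 + 1/(-39386 + 45281)) = √(-37952 + 1/5895) = √(-223727039/5895) = I*√146541210545/1965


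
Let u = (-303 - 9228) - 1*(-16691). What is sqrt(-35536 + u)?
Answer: 2*I*sqrt(7094) ≈ 168.45*I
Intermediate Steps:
u = 7160 (u = -9531 + 16691 = 7160)
sqrt(-35536 + u) = sqrt(-35536 + 7160) = sqrt(-28376) = 2*I*sqrt(7094)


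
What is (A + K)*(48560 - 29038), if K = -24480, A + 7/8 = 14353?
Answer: -790865503/4 ≈ -1.9772e+8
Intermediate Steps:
A = 114817/8 (A = -7/8 + 14353 = 114817/8 ≈ 14352.)
(A + K)*(48560 - 29038) = (114817/8 - 24480)*(48560 - 29038) = -81023/8*19522 = -790865503/4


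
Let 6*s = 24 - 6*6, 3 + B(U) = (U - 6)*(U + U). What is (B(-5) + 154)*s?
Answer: -522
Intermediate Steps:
B(U) = -3 + 2*U*(-6 + U) (B(U) = -3 + (U - 6)*(U + U) = -3 + (-6 + U)*(2*U) = -3 + 2*U*(-6 + U))
s = -2 (s = (24 - 6*6)/6 = (24 - 36)/6 = (⅙)*(-12) = -2)
(B(-5) + 154)*s = ((-3 - 12*(-5) + 2*(-5)²) + 154)*(-2) = ((-3 + 60 + 2*25) + 154)*(-2) = ((-3 + 60 + 50) + 154)*(-2) = (107 + 154)*(-2) = 261*(-2) = -522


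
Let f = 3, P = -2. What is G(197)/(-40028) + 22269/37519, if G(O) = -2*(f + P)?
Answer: 445729285/750905266 ≈ 0.59359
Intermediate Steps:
G(O) = -2 (G(O) = -2*(3 - 2) = -2*1 = -2)
G(197)/(-40028) + 22269/37519 = -2/(-40028) + 22269/37519 = -2*(-1/40028) + 22269*(1/37519) = 1/20014 + 22269/37519 = 445729285/750905266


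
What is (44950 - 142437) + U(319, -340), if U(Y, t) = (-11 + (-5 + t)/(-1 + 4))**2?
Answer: -81611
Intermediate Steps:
U(Y, t) = (-38/3 + t/3)**2 (U(Y, t) = (-11 + (-5 + t)/3)**2 = (-11 + (-5 + t)*(1/3))**2 = (-11 + (-5/3 + t/3))**2 = (-38/3 + t/3)**2)
(44950 - 142437) + U(319, -340) = (44950 - 142437) + (-38 - 340)**2/9 = -97487 + (1/9)*(-378)**2 = -97487 + (1/9)*142884 = -97487 + 15876 = -81611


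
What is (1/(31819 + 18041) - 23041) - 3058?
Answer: -1301296139/49860 ≈ -26099.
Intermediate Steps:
(1/(31819 + 18041) - 23041) - 3058 = (1/49860 - 23041) - 3058 = -1148824259/49860 - 3058 = -1301296139/49860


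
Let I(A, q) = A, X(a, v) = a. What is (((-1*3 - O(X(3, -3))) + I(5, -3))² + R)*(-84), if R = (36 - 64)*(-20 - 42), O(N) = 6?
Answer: -147168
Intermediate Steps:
R = 1736 (R = -28*(-62) = 1736)
(((-1*3 - O(X(3, -3))) + I(5, -3))² + R)*(-84) = (((-1*3 - 1*6) + 5)² + 1736)*(-84) = (((-3 - 6) + 5)² + 1736)*(-84) = ((-9 + 5)² + 1736)*(-84) = ((-4)² + 1736)*(-84) = (16 + 1736)*(-84) = 1752*(-84) = -147168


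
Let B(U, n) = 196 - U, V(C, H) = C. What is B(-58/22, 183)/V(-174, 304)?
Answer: -2185/1914 ≈ -1.1416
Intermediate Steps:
B(-58/22, 183)/V(-174, 304) = (196 - (-58)/22)/(-174) = (196 - (-58)/22)*(-1/174) = (196 - 1*(-29/11))*(-1/174) = (196 + 29/11)*(-1/174) = (2185/11)*(-1/174) = -2185/1914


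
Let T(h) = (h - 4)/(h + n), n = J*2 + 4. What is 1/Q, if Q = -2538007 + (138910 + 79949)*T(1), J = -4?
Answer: -1/2319148 ≈ -4.3119e-7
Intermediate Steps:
n = -4 (n = -4*2 + 4 = -8 + 4 = -4)
T(h) = 1 (T(h) = (h - 4)/(h - 4) = (-4 + h)/(-4 + h) = 1)
Q = -2319148 (Q = -2538007 + (138910 + 79949)*1 = -2538007 + 218859*1 = -2538007 + 218859 = -2319148)
1/Q = 1/(-2319148) = -1/2319148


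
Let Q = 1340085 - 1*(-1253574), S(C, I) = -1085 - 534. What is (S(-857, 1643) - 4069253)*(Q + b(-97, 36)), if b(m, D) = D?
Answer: -10558600352040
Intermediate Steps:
S(C, I) = -1619
Q = 2593659 (Q = 1340085 + 1253574 = 2593659)
(S(-857, 1643) - 4069253)*(Q + b(-97, 36)) = (-1619 - 4069253)*(2593659 + 36) = -4070872*2593695 = -10558600352040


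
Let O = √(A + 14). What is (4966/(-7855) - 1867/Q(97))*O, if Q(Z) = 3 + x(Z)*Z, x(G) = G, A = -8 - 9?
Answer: -61405277*I*√3/73931260 ≈ -1.4386*I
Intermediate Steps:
A = -17
O = I*√3 (O = √(-17 + 14) = √(-3) = I*√3 ≈ 1.732*I)
Q(Z) = 3 + Z² (Q(Z) = 3 + Z*Z = 3 + Z²)
(4966/(-7855) - 1867/Q(97))*O = (4966/(-7855) - 1867/(3 + 97²))*(I*√3) = (4966*(-1/7855) - 1867/(3 + 9409))*(I*√3) = (-4966/7855 - 1867/9412)*(I*√3) = -61405277*I*√3/73931260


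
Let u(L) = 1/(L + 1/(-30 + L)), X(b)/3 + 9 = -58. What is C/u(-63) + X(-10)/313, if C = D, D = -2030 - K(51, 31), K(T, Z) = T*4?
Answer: 4097539427/29109 ≈ 1.4077e+5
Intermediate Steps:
X(b) = -201 (X(b) = -27 + 3*(-58) = -27 - 174 = -201)
K(T, Z) = 4*T
D = -2234 (D = -2030 - 4*51 = -2030 - 1*204 = -2030 - 204 = -2234)
C = -2234
C/u(-63) + X(-10)/313 = -2234*(1 + (-63)² - 30*(-63))/(-30 - 63) - 201/313 = -2234/(-93/(1 + 3969 + 1890)) - 201*1/313 = -2234/(-93/5860) - 201/313 = -2234*(-5860/93) - 201/313 = 13091240/93 - 201/313 = 4097539427/29109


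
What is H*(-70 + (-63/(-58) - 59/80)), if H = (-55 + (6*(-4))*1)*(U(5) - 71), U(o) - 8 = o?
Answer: -12765689/40 ≈ -3.1914e+5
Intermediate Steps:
U(o) = 8 + o
H = 4582 (H = (-55 + (6*(-4))*1)*((8 + 5) - 71) = (-55 - 24*1)*(13 - 71) = (-55 - 24)*(-58) = -79*(-58) = 4582)
H*(-70 + (-63/(-58) - 59/80)) = 4582*(-70 + (-63/(-58) - 59/80)) = 4582*(-70 + (-63*(-1/58) - 59*1/80)) = 4582*(-70 + (63/58 - 59/80)) = 4582*(-70 + 809/2320) = 4582*(-161591/2320) = -12765689/40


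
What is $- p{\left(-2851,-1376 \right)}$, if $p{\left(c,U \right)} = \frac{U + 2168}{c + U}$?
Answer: $\frac{264}{1409} \approx 0.18737$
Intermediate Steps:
$p{\left(c,U \right)} = \frac{2168 + U}{U + c}$
$- p{\left(-2851,-1376 \right)} = - \frac{2168 - 1376}{-1376 - 2851} = - \frac{792}{-4227} = - \frac{\left(-1\right) 792}{4227} = \left(-1\right) \left(- \frac{264}{1409}\right) = \frac{264}{1409}$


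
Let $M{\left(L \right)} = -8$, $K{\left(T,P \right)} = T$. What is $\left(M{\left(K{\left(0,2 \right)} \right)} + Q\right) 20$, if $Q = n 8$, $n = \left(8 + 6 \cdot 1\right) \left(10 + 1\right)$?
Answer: $24480$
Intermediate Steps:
$n = 154$ ($n = \left(8 + 6\right) 11 = 14 \cdot 11 = 154$)
$Q = 1232$ ($Q = 154 \cdot 8 = 1232$)
$\left(M{\left(K{\left(0,2 \right)} \right)} + Q\right) 20 = \left(-8 + 1232\right) 20 = 1224 \cdot 20 = 24480$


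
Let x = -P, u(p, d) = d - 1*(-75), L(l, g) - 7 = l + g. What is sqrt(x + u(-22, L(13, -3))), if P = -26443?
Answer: sqrt(26535) ≈ 162.90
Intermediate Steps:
L(l, g) = 7 + g + l (L(l, g) = 7 + (l + g) = 7 + (g + l) = 7 + g + l)
u(p, d) = 75 + d (u(p, d) = d + 75 = 75 + d)
x = 26443 (x = -1*(-26443) = 26443)
sqrt(x + u(-22, L(13, -3))) = sqrt(26443 + (75 + (7 - 3 + 13))) = sqrt(26443 + (75 + 17)) = sqrt(26443 + 92) = sqrt(26535)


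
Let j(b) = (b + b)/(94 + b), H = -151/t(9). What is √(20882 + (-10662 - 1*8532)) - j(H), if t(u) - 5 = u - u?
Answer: 302/319 + 2*√422 ≈ 42.032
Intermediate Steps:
t(u) = 5 (t(u) = 5 + (u - u) = 5 + 0 = 5)
H = -151/5 ≈ -30.200
j(b) = 2*b/(94 + b) (j(b) = (2*b)/(94 + b) = 2*b/(94 + b))
√(20882 + (-10662 - 1*8532)) - j(H) = √(20882 + (-10662 - 1*8532)) - 2*(-151)/(5*(94 - 151/5)) = √(20882 + (-10662 - 8532)) - 2*(-151)/(5*319/5) = √(20882 - 19194) - 2*(-151)*5/(5*319) = √1688 - 1*(-302/319) = 2*√422 + 302/319 = 302/319 + 2*√422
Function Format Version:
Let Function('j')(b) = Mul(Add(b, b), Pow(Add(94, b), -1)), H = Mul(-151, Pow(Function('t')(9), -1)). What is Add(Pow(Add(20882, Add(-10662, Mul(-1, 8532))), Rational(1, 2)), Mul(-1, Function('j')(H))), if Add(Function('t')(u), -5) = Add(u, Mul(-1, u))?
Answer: Add(Rational(302, 319), Mul(2, Pow(422, Rational(1, 2)))) ≈ 42.032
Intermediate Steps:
Function('t')(u) = 5 (Function('t')(u) = Add(5, Add(u, Mul(-1, u))) = Add(5, 0) = 5)
H = Rational(-151, 5) (H = Mul(-151, Pow(5, -1)) = Mul(-151, Rational(1, 5)) = Rational(-151, 5) ≈ -30.200)
Function('j')(b) = Mul(2, b, Pow(Add(94, b), -1)) (Function('j')(b) = Mul(Mul(2, b), Pow(Add(94, b), -1)) = Mul(2, b, Pow(Add(94, b), -1)))
Add(Pow(Add(20882, Add(-10662, Mul(-1, 8532))), Rational(1, 2)), Mul(-1, Function('j')(H))) = Add(Pow(Add(20882, Add(-10662, Mul(-1, 8532))), Rational(1, 2)), Mul(-1, Mul(2, Rational(-151, 5), Pow(Add(94, Rational(-151, 5)), -1)))) = Add(Pow(Add(20882, Add(-10662, -8532)), Rational(1, 2)), Mul(-1, Mul(2, Rational(-151, 5), Pow(Rational(319, 5), -1)))) = Add(Pow(Add(20882, -19194), Rational(1, 2)), Mul(-1, Mul(2, Rational(-151, 5), Rational(5, 319)))) = Add(Pow(1688, Rational(1, 2)), Mul(-1, Rational(-302, 319))) = Add(Mul(2, Pow(422, Rational(1, 2))), Rational(302, 319)) = Add(Rational(302, 319), Mul(2, Pow(422, Rational(1, 2))))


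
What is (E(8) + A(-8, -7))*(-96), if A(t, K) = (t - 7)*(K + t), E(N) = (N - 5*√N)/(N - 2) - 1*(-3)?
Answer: -22016 + 160*√2 ≈ -21790.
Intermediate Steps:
E(N) = 3 + (N - 5*√N)/(-2 + N) (E(N) = (N - 5*√N)/(-2 + N) + 3 = 3 + (N - 5*√N)/(-2 + N))
A(t, K) = (-7 + t)*(K + t)
(E(8) + A(-8, -7))*(-96) = ((-6 - 10*√2 + 4*8)/(-2 + 8) + ((-8)² - 7*(-7) - 7*(-8) - 7*(-8)))*(-96) = ((-6 - 10*√2 + 32)/6 + (64 + 49 + 56 + 56))*(-96) = ((-6 - 10*√2 + 32)/6 + 225)*(-96) = ((26 - 10*√2)/6 + 225)*(-96) = ((13/3 - 5*√2/3) + 225)*(-96) = (688/3 - 5*√2/3)*(-96) = -22016 + 160*√2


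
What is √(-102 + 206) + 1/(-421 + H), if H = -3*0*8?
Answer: -1/421 + 2*√26 ≈ 10.196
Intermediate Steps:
H = 0 (H = 0*8 = 0)
√(-102 + 206) + 1/(-421 + H) = √(-102 + 206) + 1/(-421 + 0) = √104 + 1/(-421) = 2*√26 - 1/421 = -1/421 + 2*√26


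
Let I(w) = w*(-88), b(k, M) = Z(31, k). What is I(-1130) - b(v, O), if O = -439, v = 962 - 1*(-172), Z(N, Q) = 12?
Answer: 99428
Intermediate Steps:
v = 1134 (v = 962 + 172 = 1134)
b(k, M) = 12
I(w) = -88*w
I(-1130) - b(v, O) = -88*(-1130) - 1*12 = 99440 - 12 = 99428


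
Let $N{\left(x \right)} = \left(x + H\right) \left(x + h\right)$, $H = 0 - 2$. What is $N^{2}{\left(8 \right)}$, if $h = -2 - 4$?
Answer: $144$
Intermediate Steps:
$H = -2$ ($H = 0 - 2 = -2$)
$h = -6$
$N{\left(x \right)} = \left(-6 + x\right) \left(-2 + x\right)$ ($N{\left(x \right)} = \left(x - 2\right) \left(x - 6\right) = \left(-2 + x\right) \left(-6 + x\right) = \left(-6 + x\right) \left(-2 + x\right)$)
$N^{2}{\left(8 \right)} = \left(12 + 8^{2} - 64\right)^{2} = \left(12 + 64 - 64\right)^{2} = 12^{2} = 144$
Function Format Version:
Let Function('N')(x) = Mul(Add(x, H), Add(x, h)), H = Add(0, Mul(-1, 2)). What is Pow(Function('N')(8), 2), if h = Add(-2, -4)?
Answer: 144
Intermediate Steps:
H = -2 (H = Add(0, -2) = -2)
h = -6
Function('N')(x) = Mul(Add(-6, x), Add(-2, x)) (Function('N')(x) = Mul(Add(x, -2), Add(x, -6)) = Mul(Add(-2, x), Add(-6, x)) = Mul(Add(-6, x), Add(-2, x)))
Pow(Function('N')(8), 2) = Pow(Add(12, Pow(8, 2), Mul(-8, 8)), 2) = Pow(Add(12, 64, -64), 2) = Pow(12, 2) = 144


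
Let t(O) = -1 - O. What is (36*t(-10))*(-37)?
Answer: -11988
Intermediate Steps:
(36*t(-10))*(-37) = (36*(-1 - 1*(-10)))*(-37) = (36*(-1 + 10))*(-37) = (36*9)*(-37) = 324*(-37) = -11988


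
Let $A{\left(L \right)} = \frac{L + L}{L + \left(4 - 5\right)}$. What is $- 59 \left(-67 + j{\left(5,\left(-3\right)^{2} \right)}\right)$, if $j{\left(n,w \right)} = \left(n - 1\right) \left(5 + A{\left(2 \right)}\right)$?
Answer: $1829$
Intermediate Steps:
$A{\left(L \right)} = \frac{2 L}{-1 + L}$ ($A{\left(L \right)} = \frac{2 L}{L - 1} = \frac{2 L}{-1 + L}$)
$j{\left(n,w \right)} = -9 + 9 n$ ($j{\left(n,w \right)} = \left(n - 1\right) \left(5 + 2 \cdot 2 \frac{1}{-1 + 2}\right) = \left(-1 + n\right) \left(5 + 2 \cdot 2 \cdot 1^{-1}\right) = \left(-1 + n\right) \left(5 + 2 \cdot 2 \cdot 1\right) = \left(-1 + n\right) \left(5 + 4\right) = \left(-1 + n\right) 9 = -9 + 9 n$)
$- 59 \left(-67 + j{\left(5,\left(-3\right)^{2} \right)}\right) = - 59 \left(-67 + \left(-9 + 9 \cdot 5\right)\right) = - 59 \left(-67 + \left(-9 + 45\right)\right) = - 59 \left(-67 + 36\right) = \left(-59\right) \left(-31\right) = 1829$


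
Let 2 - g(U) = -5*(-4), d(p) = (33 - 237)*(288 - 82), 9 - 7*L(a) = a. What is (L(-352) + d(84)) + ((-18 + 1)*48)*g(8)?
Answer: -190991/7 ≈ -27284.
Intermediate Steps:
L(a) = 9/7 - a/7
d(p) = -42024 (d(p) = -204*206 = -42024)
g(U) = -18 (g(U) = 2 - (-5)*(-4) = 2 - 1*20 = 2 - 20 = -18)
(L(-352) + d(84)) + ((-18 + 1)*48)*g(8) = ((9/7 - 1/7*(-352)) - 42024) + ((-18 + 1)*48)*(-18) = ((9/7 + 352/7) - 42024) - 17*48*(-18) = (361/7 - 42024) - 816*(-18) = -293807/7 + 14688 = -190991/7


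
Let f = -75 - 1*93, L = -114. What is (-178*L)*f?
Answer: -3409056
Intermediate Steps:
f = -168 (f = -75 - 93 = -168)
(-178*L)*f = -178*(-114)*(-168) = 20292*(-168) = -3409056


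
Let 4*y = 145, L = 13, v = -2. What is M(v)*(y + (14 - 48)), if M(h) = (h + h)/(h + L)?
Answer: -9/11 ≈ -0.81818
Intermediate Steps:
y = 145/4 (y = (¼)*145 = 145/4 ≈ 36.250)
M(h) = 2*h/(13 + h) (M(h) = (h + h)/(h + 13) = (2*h)/(13 + h) = 2*h/(13 + h))
M(v)*(y + (14 - 48)) = (2*(-2)/(13 - 2))*(145/4 + (14 - 48)) = (2*(-2)/11)*(145/4 - 34) = (2*(-2)*(1/11))*(9/4) = -4/11*9/4 = -9/11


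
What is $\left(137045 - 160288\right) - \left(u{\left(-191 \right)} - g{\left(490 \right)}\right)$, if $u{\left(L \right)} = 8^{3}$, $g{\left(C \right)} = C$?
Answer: $-23265$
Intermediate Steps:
$u{\left(L \right)} = 512$
$\left(137045 - 160288\right) - \left(u{\left(-191 \right)} - g{\left(490 \right)}\right) = \left(137045 - 160288\right) - \left(512 - 490\right) = -23243 - 22 = -23265$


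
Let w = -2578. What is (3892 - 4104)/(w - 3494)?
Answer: 53/1518 ≈ 0.034914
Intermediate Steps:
(3892 - 4104)/(w - 3494) = (3892 - 4104)/(-2578 - 3494) = -212/(-6072) = -212*(-1/6072) = 53/1518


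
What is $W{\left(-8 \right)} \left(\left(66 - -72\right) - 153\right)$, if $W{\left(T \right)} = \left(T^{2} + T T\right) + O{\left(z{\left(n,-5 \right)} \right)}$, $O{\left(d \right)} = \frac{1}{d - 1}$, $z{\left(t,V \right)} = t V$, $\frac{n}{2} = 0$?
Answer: $-1905$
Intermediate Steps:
$n = 0$ ($n = 2 \cdot 0 = 0$)
$z{\left(t,V \right)} = V t$
$O{\left(d \right)} = \frac{1}{-1 + d}$
$W{\left(T \right)} = -1 + 2 T^{2}$ ($W{\left(T \right)} = \left(T^{2} + T T\right) + \frac{1}{-1 - 0} = \left(T^{2} + T^{2}\right) + \frac{1}{-1 + 0} = 2 T^{2} + \frac{1}{-1} = 2 T^{2} - 1 = -1 + 2 T^{2}$)
$W{\left(-8 \right)} \left(\left(66 - -72\right) - 153\right) = \left(-1 + 2 \left(-8\right)^{2}\right) \left(\left(66 - -72\right) - 153\right) = \left(-1 + 2 \cdot 64\right) \left(\left(66 + 72\right) - 153\right) = \left(-1 + 128\right) \left(138 - 153\right) = 127 \left(-15\right) = -1905$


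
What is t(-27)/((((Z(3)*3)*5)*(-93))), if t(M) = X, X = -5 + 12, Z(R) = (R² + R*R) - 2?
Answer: -7/22320 ≈ -0.00031362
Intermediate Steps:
Z(R) = -2 + 2*R² (Z(R) = (R² + R²) - 2 = 2*R² - 2 = -2 + 2*R²)
X = 7
t(M) = 7
t(-27)/((((Z(3)*3)*5)*(-93))) = 7/(((((-2 + 2*3²)*3)*5)*(-93))) = 7/(((((-2 + 2*9)*3)*5)*(-93))) = 7/(((((-2 + 18)*3)*5)*(-93))) = 7/((((16*3)*5)*(-93))) = 7/(((48*5)*(-93))) = 7/((240*(-93))) = 7/(-22320) = 7*(-1/22320) = -7/22320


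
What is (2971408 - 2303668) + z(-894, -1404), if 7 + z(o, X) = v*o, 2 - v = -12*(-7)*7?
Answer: 1191617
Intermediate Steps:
v = -586 (v = 2 - (-12*(-7))*7 = 2 - 84*7 = 2 - 1*588 = 2 - 588 = -586)
z(o, X) = -7 - 586*o
(2971408 - 2303668) + z(-894, -1404) = (2971408 - 2303668) + (-7 - 586*(-894)) = 667740 + (-7 + 523884) = 667740 + 523877 = 1191617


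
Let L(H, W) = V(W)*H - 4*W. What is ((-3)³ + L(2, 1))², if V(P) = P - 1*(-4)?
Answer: 441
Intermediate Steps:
V(P) = 4 + P (V(P) = P + 4 = 4 + P)
L(H, W) = -4*W + H*(4 + W) (L(H, W) = (4 + W)*H - 4*W = H*(4 + W) - 4*W = -4*W + H*(4 + W))
((-3)³ + L(2, 1))² = ((-3)³ + (-4*1 + 2*(4 + 1)))² = (-27 + (-4 + 2*5))² = (-27 + (-4 + 10))² = (-27 + 6)² = (-21)² = 441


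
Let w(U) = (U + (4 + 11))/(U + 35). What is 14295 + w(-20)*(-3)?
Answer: 14296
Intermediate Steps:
w(U) = (15 + U)/(35 + U) (w(U) = (U + 15)/(35 + U) = (15 + U)/(35 + U))
14295 + w(-20)*(-3) = 14295 + ((15 - 20)/(35 - 20))*(-3) = 14295 + (-5/15)*(-3) = 14295 + ((1/15)*(-5))*(-3) = 14295 - 1/3*(-3) = 14295 + 1 = 14296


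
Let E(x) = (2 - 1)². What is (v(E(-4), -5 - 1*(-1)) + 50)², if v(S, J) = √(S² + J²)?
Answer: (50 + √17)² ≈ 2929.3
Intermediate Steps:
E(x) = 1 (E(x) = 1² = 1)
v(S, J) = √(J² + S²)
(v(E(-4), -5 - 1*(-1)) + 50)² = (√((-5 - 1*(-1))² + 1²) + 50)² = (√((-5 + 1)² + 1) + 50)² = (√((-4)² + 1) + 50)² = (√(16 + 1) + 50)² = (√17 + 50)² = (50 + √17)²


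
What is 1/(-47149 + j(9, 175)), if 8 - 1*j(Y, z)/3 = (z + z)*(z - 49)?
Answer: -1/179425 ≈ -5.5734e-6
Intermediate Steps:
j(Y, z) = 24 - 6*z*(-49 + z) (j(Y, z) = 24 - 3*(z + z)*(z - 49) = 24 - 3*2*z*(-49 + z) = 24 - 6*z*(-49 + z))
1/(-47149 + j(9, 175)) = 1/(-47149 + (24 - 6*175**2 + 294*175)) = 1/(-47149 + (24 - 6*30625 + 51450)) = 1/(-47149 + (24 - 183750 + 51450)) = 1/(-47149 - 132276) = 1/(-179425) = -1/179425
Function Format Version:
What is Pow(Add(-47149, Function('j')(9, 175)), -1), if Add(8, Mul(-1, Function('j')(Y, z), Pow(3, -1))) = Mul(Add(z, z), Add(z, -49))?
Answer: Rational(-1, 179425) ≈ -5.5734e-6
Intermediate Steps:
Function('j')(Y, z) = Add(24, Mul(-6, z, Add(-49, z))) (Function('j')(Y, z) = Add(24, Mul(-3, Mul(Add(z, z), Add(z, -49)))) = Add(24, Mul(-3, Mul(Mul(2, z), Add(-49, z)))) = Add(24, Mul(-3, Mul(2, z, Add(-49, z)))) = Add(24, Mul(-6, z, Add(-49, z))))
Pow(Add(-47149, Function('j')(9, 175)), -1) = Pow(Add(-47149, Add(24, Mul(-6, Pow(175, 2)), Mul(294, 175))), -1) = Pow(Add(-47149, Add(24, Mul(-6, 30625), 51450)), -1) = Pow(Add(-47149, Add(24, -183750, 51450)), -1) = Pow(Add(-47149, -132276), -1) = Pow(-179425, -1) = Rational(-1, 179425)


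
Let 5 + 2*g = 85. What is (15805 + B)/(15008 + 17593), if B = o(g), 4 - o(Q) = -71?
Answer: 15880/32601 ≈ 0.48710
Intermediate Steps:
g = 40 (g = -5/2 + (½)*85 = -5/2 + 85/2 = 40)
o(Q) = 75 (o(Q) = 4 - 1*(-71) = 4 + 71 = 75)
B = 75
(15805 + B)/(15008 + 17593) = (15805 + 75)/(15008 + 17593) = 15880/32601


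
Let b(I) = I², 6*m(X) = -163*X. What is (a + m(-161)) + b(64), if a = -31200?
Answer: -136381/6 ≈ -22730.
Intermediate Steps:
m(X) = -163*X/6 (m(X) = (-163*X)/6 = -163*X/6)
(a + m(-161)) + b(64) = (-31200 - 163/6*(-161)) + 64² = (-31200 + 26243/6) + 4096 = -160957/6 + 4096 = -136381/6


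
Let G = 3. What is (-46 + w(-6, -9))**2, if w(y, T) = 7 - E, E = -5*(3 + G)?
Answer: 81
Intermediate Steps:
E = -30 (E = -5*(3 + 3) = -5*6 = -30)
w(y, T) = 37 (w(y, T) = 7 - 1*(-30) = 7 + 30 = 37)
(-46 + w(-6, -9))**2 = (-46 + 37)**2 = (-9)**2 = 81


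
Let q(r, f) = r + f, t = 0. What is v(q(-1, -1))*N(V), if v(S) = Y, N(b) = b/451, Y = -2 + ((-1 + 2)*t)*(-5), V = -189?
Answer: 378/451 ≈ 0.83814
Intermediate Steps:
q(r, f) = f + r
Y = -2 (Y = -2 + ((-1 + 2)*0)*(-5) = -2 + (1*0)*(-5) = -2 + 0*(-5) = -2 + 0 = -2)
N(b) = b/451 (N(b) = b*(1/451) = b/451)
v(S) = -2
v(q(-1, -1))*N(V) = -2*(-189)/451 = -2*(-189/451) = 378/451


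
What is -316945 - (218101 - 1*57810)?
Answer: -477236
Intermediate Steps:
-316945 - (218101 - 1*57810) = -316945 - (218101 - 57810) = -316945 - 1*160291 = -316945 - 160291 = -477236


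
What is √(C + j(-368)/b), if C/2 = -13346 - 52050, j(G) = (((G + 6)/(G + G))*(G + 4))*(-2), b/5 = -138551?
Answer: I*√2710566733016756870/4552390 ≈ 361.65*I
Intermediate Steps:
b = -692755 (b = 5*(-138551) = -692755)
j(G) = -(4 + G)*(6 + G)/G (j(G) = (((6 + G)/((2*G)))*(4 + G))*(-2) = (((6 + G)*(1/(2*G)))*(4 + G))*(-2) = (((6 + G)/(2*G))*(4 + G))*(-2) = ((4 + G)*(6 + G)/(2*G))*(-2) = -(4 + G)*(6 + G)/G)
C = -130792 (C = 2*(-13346 - 52050) = 2*(-65396) = -130792)
√(C + j(-368)/b) = √(-130792 + (-10 - 1*(-368) - 24/(-368))/(-692755)) = √(-130792 + (-10 + 368 - 24*(-1/368))*(-1/692755)) = √(-130792 + (-10 + 368 + 3/46)*(-1/692755)) = √(-130792 + (16471/46)*(-1/692755)) = √(-130792 - 2353/4552390) = √(-595416195233/4552390) = I*√2710566733016756870/4552390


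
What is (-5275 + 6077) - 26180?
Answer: -25378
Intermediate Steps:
(-5275 + 6077) - 26180 = 802 - 26180 = -25378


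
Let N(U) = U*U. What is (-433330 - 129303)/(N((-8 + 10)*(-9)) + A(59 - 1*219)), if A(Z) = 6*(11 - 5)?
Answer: -562633/360 ≈ -1562.9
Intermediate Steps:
N(U) = U**2
A(Z) = 36 (A(Z) = 6*6 = 36)
(-433330 - 129303)/(N((-8 + 10)*(-9)) + A(59 - 1*219)) = (-433330 - 129303)/(((-8 + 10)*(-9))**2 + 36) = -562633/((2*(-9))**2 + 36) = -562633/((-18)**2 + 36) = -562633/(324 + 36) = -562633/360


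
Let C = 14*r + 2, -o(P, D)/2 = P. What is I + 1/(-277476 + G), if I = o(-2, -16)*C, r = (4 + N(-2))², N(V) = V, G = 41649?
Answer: 54711863/235827 ≈ 232.00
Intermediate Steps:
o(P, D) = -2*P
r = 4 (r = (4 - 2)² = 2² = 4)
C = 58 (C = 14*4 + 2 = 56 + 2 = 58)
I = 232 (I = -2*(-2)*58 = 4*58 = 232)
I + 1/(-277476 + G) = 232 + 1/(-277476 + 41649) = 232 + 1/(-235827) = 232 - 1/235827 = 54711863/235827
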